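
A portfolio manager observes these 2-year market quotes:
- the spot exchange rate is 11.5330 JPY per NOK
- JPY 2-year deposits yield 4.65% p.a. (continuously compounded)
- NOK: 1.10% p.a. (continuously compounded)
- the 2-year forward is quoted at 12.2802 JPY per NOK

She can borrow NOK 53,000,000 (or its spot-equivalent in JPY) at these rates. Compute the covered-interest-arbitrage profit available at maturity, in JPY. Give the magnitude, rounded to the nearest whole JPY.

JPY 5,494,408

T = 2 years.
Invest the NOK and cover forward: 53,000,000 × 1.02224378447 × 12.2802 = JPY 665,327,980.47.
Convert at spot and invest in JPY: 53,000,000 × 11.5330 × 1.09746173527 = JPY 670,822,388.22.
The quoted forward undervalues NOK, so borrow NOK, convert to JPY at spot, deposit the JPY at 4.65%, and buy NOK forward at 12.2802 to cover the loan.
Arbitrage profit = |665,327,980.47 − 670,822,388.22| = JPY 5,494,408.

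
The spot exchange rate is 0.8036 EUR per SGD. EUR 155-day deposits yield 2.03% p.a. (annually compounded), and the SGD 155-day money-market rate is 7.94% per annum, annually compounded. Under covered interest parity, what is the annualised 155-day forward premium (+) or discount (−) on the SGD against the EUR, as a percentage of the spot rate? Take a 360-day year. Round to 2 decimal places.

T = 155/360 years.
No-arbitrage forward: 0.8036 × 1.0086903 / 1.0334438 = 0.7843518 EUR/SGD.
(F − S)/S ÷ T = (0.7843518 − 0.8036)/0.8036/(155/360) = -0.055632 → -5.56%.

-5.56%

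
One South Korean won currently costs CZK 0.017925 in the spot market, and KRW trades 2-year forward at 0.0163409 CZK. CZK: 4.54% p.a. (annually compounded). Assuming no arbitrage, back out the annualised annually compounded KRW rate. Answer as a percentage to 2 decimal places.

9.49%

T = 2 years.
By CIP, F/S equals the CZK-to-KRW growth ratio: 0.0163409/0.017925 = 0.9116262.
CZK growth factor: (1 + 0.0454)^2 = 1.0928612.
Hence g_KRW = 1.1988041.
r = 1.1988041^(1/2) − 1 = 0.094899 → 9.49%.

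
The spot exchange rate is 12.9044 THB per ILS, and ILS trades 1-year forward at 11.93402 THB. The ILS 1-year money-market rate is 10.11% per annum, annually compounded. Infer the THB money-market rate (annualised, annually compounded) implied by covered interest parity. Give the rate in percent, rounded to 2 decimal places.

1.83%

T = 1 year.
CIP gives F = S · g_THB/g_ILS, so g_THB/g_ILS = 11.93402/12.9044 = 0.9248024.
The ILS side grows by (1 + 0.1011)^1 = 1.101100.
So the THB growth factor = 1.0182999.
r = 1.0182999^(1/1) − 1 = 0.018300 → 1.83%.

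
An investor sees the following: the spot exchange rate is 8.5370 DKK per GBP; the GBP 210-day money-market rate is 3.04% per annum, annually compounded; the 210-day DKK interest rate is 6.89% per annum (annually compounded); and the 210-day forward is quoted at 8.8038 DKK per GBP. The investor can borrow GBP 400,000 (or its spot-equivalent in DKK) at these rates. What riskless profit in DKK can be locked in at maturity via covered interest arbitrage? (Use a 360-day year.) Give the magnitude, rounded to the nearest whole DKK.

DKK 33,440

T = 210/360 years.
Invest the GBP and cover forward: 400,000 × 1.017622605 × 8.8038 = DKK 3,583,578.36.
Convert at spot and invest in DKK: 400,000 × 8.5370 × 1.039632773 = DKK 3,550,137.99.
The quoted forward overvalues GBP, so borrow DKK, buy GBP at spot, deposit the GBP at 3.04%, and sell the proceeds forward at 8.8038.
Profit = 3,583,578.36 − 3,550,137.99 = DKK 33,440.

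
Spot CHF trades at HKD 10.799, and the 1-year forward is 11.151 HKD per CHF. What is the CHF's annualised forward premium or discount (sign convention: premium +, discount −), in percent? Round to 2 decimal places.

T = 1 year.
Period premium: (11.151 − 10.799)/10.799 = 0.0325956.
×(1/T) gives 3.26% p.a.

+3.26%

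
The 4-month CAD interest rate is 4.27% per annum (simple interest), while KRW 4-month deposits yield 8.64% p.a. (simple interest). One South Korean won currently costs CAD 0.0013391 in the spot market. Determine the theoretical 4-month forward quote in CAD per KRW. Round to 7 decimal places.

T = 4/12 years.
CAD growth factor: 1 + 0.0427×4/12 = 1.0142333.
Growth of 1 KRW over T: 1 + 0.0864×4/12 = 1.028800.
So F = 0.0013391 × 1.0142333 / 1.028800 = 0.001320140 (CAD/KRW).

0.0013201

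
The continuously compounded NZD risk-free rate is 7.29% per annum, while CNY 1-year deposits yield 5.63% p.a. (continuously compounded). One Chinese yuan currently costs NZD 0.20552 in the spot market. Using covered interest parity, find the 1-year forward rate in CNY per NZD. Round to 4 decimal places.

4.7856

T = 1 year.
NZD growth factor: e^(0.0729×1) = 1.075623.
Growth of 1 CNY over T: e^(0.0563×1) = 1.057915.
So F = 0.20552 × 1.075623 / 1.057915 = 0.2089601 (NZD/CNY).
Invert for CNY per NZD: 1 / 0.2089601 = 4.7856.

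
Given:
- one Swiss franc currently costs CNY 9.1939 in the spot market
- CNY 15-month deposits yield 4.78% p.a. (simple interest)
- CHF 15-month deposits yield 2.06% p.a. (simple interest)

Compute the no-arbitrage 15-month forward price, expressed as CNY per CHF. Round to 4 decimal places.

T = 15/12 years.
CNY accumulates by 1 + 0.0478×15/12 = 1.059750.
Growth of 1 CHF over T: 1 + 0.0206×15/12 = 1.025750.
So F = 9.1939 × 1.059750 / 1.025750 = 9.498645 (CNY/CHF).

9.4986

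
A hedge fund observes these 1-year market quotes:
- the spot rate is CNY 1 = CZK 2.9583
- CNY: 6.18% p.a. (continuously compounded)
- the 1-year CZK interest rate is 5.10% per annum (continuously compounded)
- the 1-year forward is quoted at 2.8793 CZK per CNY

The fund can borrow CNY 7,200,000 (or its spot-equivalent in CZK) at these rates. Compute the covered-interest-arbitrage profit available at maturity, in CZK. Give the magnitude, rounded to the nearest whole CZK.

CZK 361,675

T = 1 year.
Keep in CNY, deliver into the forward: 7,200,000·1.0637495735·2.8793 = CZK 22,052,549.86.
Swap to CZK now, deposit: 7,200,000·2.9583·1.0523228933 = CZK 22,414,225.07.
The quoted forward undervalues CNY, so borrow CNY, convert to CZK at spot, deposit the CZK at 5.10%, and buy CNY forward at 2.8793 to cover the loan.
The gap between the two covered legs is CZK 361,675.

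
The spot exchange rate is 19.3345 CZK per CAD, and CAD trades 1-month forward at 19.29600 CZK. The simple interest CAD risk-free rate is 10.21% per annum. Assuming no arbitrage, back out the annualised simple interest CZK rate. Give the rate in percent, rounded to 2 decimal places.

T = 1/12 years.
F/S = 19.296/19.3345 = 0.9980087 = (growth of CZK) / (growth of CAD).
CAD growth factor: 1 + 0.1021×1/12 = 1.0085083.
So the CZK growth factor = 1.0065001.
(1.0065001 − 1)/T = 0.078001, i.e. 7.80%.

7.80%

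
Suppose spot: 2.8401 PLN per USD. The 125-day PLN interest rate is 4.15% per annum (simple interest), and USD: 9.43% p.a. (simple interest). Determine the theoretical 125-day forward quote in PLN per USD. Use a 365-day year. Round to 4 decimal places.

2.7904

T = 125/365 years.
PLN accumulates by 1 + 0.0415×125/365 = 1.0142123.
USD accumulates by 1 + 0.0943×125/365 = 1.0322945.
So F = 2.8401 × 1.0142123 / 1.0322945 = 2.790351 (PLN/USD).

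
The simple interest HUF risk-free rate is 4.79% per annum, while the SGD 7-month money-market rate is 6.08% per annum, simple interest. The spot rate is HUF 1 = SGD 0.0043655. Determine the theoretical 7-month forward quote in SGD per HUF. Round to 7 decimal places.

0.0043975

T = 7/12 years.
SGD growth factor: 1 + 0.0608×7/12 = 1.0354667.
Growth of 1 HUF over T: 1 + 0.0479×7/12 = 1.0279417.
So F = 0.0043655 × 1.0354667 / 1.0279417 = 0.004397457 (SGD/HUF).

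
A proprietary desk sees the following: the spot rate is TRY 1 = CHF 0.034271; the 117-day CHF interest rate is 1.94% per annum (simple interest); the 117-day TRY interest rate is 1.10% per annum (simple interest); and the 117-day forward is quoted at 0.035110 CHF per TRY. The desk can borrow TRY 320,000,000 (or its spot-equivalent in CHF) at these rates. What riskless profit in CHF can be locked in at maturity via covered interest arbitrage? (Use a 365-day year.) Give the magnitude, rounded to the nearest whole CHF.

T = 117/365 years.
Invest the TRY and cover forward: 320,000,000 × 1.0035260274 × 0.035110 = CHF 11,274,815.62.
Convert at spot and invest in CHF: 320,000,000 × 0.034271 × 1.0062186301 = CHF 11,034,917.98.
The quoted forward overvalues TRY, so borrow CHF, buy TRY at spot, deposit the TRY at 1.10%, and sell the proceeds forward at 0.035110.
Profit = 11,274,815.62 − 11,034,917.98 = CHF 239,898.

CHF 239,898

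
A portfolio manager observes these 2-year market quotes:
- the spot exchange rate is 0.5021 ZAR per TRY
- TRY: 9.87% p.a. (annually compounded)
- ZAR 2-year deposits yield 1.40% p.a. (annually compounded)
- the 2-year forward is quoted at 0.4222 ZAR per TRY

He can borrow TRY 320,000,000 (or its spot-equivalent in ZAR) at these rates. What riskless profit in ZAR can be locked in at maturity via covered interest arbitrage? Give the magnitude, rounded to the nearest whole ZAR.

ZAR 2,112,637

T = 2 years.
Invest the TRY and cover forward: 320,000,000 × 1.20714169 × 0.4222 = ZAR 163,089,670.89.
Convert at spot and invest in ZAR: 320,000,000 × 0.5021 × 1.028196 = ZAR 165,202,307.71.
The quoted forward undervalues TRY, so borrow TRY, convert to ZAR at spot, deposit the ZAR at 1.40%, and buy TRY forward at 0.4222 to cover the loan.
The gap between the two covered legs is ZAR 2,112,637.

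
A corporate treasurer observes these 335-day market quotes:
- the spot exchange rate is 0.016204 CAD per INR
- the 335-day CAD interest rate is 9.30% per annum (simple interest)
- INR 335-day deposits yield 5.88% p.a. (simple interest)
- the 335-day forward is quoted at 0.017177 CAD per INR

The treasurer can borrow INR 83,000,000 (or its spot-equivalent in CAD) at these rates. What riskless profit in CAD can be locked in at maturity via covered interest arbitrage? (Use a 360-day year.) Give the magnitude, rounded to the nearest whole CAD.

CAD 42,375

T = 335/360 years.
Keep in INR, deliver into the forward: 83,000,000·1.054716667·0.017177 = CAD 1,503,700.06.
Swap to CAD now, deposit: 83,000,000·0.016204·1.086541667 = CAD 1,461,324.66.
The quoted forward overvalues INR, so borrow CAD, buy INR at spot, deposit the INR at 5.88%, and sell the proceeds forward at 0.017177.
The gap between the two covered legs is CAD 42,375.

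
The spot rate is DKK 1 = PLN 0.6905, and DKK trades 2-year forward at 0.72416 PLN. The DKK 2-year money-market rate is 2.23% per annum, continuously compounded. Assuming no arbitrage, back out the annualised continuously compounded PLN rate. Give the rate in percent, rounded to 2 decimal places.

T = 2 years.
CIP gives F = S · g_PLN/g_DKK, so g_PLN/g_DKK = 0.72416/0.6905 = 1.0487473.
DKK growth factor: e^(0.0223×2) = 1.0456095.
So the PLN growth factor = 1.0965801.
r = ln(1.0965801)/2 = 0.046098 → 4.61%.

4.61%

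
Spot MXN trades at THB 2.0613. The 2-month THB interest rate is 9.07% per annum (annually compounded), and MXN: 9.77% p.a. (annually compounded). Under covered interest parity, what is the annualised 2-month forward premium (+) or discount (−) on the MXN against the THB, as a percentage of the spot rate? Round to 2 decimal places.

-0.64%

T = 2/12 years.
No-arbitrage forward: 2.0613 × 1.0145751 / 1.0156575 = 2.0591032 THB/MXN.
Annualised premium = (F − S)/S × (1/T) = (2.0591032 − 2.0613)/2.0613 ÷ (2/12) = -0.64%.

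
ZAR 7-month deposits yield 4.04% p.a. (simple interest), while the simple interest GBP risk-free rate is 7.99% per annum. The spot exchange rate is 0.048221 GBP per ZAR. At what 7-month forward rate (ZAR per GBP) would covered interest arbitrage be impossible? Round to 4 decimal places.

T = 7/12 years.
GBP growth factor: 1 + 0.0799×7/12 = 1.04660833.
ZAR growth factor: 1 + 0.0404×7/12 = 1.02356667.
Forward (GBP per ZAR) = 0.048221 × 1.04660833 / 1.02356667 = 0.049306510.
Invert for ZAR per GBP: 1 / 0.049306510 = 20.2813.

20.2813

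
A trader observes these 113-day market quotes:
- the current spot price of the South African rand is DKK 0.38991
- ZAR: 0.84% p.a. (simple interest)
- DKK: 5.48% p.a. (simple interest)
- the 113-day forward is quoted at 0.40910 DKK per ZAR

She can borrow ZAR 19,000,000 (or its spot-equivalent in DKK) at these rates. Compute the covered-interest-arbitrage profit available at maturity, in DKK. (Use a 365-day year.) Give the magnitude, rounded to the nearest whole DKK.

DKK 259,139

T = 113/365 years.
Keep in ZAR, deliver into the forward: 19,000,000·1.002600548·0.40910 = DKK 7,793,113.80.
Swap to DKK now, deposit: 19,000,000·0.38991·1.016965479 = DKK 7,533,975.19.
The quoted forward overvalues ZAR, so borrow DKK, buy ZAR at spot, deposit the ZAR at 0.84%, and sell the proceeds forward at 0.40910.
The gap between the two covered legs is DKK 259,139.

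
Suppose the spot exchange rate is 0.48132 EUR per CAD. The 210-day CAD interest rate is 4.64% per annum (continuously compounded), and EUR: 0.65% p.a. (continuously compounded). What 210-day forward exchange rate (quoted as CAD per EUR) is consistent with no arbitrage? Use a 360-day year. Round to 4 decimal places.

2.1265

T = 210/360 years.
Growth of 1 EUR over T: e^(0.0065×210/360) = 1.0037989.
CAD accumulates by e^(0.0464×210/360) = 1.0274363.
CIP: F = S · (grow EUR)/(grow CAD) = 0.48132 × 1.0037989/1.0274363 = 0.4702467 EUR per CAD.
Invert for CAD per EUR: 1 / 0.4702467 = 2.1265.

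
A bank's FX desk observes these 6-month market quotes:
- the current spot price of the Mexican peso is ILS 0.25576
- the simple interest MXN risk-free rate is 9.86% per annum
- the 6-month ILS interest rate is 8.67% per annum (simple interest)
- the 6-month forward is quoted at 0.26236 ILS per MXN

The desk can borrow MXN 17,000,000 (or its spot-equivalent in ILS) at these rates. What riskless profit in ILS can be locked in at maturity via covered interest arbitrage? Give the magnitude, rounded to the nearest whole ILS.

T = 6/12 years.
Route A — deposit MXN, sell forward: 17,000,000 × 1.049300 × 0.26236 = ILS 4,680,003.92.
Route B — convert at spot, deposit ILS: 17,000,000 × 0.25576 × 1.043350 = ILS 4,536,402.33.
The quoted forward overvalues MXN, so borrow ILS, buy MXN at spot, deposit the MXN at 9.86%, and sell the proceeds forward at 0.26236.
Arbitrage profit = |4,680,003.92 − 4,536,402.33| = ILS 143,602.

ILS 143,602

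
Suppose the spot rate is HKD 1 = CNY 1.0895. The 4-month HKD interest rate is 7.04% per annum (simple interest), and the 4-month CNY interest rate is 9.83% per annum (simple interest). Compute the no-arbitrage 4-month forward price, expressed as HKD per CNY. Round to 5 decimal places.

0.90959

T = 4/12 years.
CNY growth factor: 1 + 0.0983×4/12 = 1.0327667.
HKD growth factor: 1 + 0.0704×4/12 = 1.0234667.
Forward (CNY per HKD) = 1.0895 × 1.0327667 / 1.0234667 = 1.099400.
Invert for HKD per CNY: 1 / 1.099400 = 0.90959.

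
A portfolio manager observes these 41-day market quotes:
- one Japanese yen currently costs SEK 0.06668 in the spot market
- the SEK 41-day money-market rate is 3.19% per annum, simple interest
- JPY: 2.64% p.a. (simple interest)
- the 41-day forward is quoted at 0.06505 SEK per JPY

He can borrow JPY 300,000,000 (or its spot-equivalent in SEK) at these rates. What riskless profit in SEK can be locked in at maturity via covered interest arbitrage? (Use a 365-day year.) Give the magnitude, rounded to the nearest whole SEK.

T = 41/365 years.
Keep in JPY, deliver into the forward: 300,000,000·1.0029654795·0.06505 = SEK 19,572,871.33.
Swap to SEK now, deposit: 300,000,000·0.06668·1.0035832877 = SEK 20,075,680.09.
The quoted forward undervalues JPY, so borrow JPY, convert to SEK at spot, deposit the SEK at 3.19%, and buy JPY forward at 0.06505 to cover the loan.
Arbitrage profit = |19,572,871.33 − 20,075,680.09| = SEK 502,809.

SEK 502,809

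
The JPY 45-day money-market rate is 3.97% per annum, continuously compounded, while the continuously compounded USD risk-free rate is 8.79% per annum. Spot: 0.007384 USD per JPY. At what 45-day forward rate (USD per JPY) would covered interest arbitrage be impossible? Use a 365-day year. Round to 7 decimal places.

T = 45/365 years.
Growth of 1 USD over T: e^(0.0879×45/365) = 1.0108959.
JPY growth factor: e^(0.0397×45/365) = 1.0049065.
So F = 0.007384 × 1.0108959 / 1.0049065 = 0.007428010 (USD/JPY).

0.0074280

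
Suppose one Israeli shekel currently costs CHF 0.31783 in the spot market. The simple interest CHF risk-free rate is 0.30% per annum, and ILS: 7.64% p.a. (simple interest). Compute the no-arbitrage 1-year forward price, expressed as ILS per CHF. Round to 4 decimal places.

T = 1 year.
CHF accumulates by 1 + 0.0030×1 = 1.003000.
ILS growth factor: 1 + 0.0764×1 = 1.076400.
So F = 0.31783 × 1.003000 / 1.076400 = 0.2961571 (CHF/ILS).
Invert for ILS per CHF: 1 / 0.2961571 = 3.3766.

3.3766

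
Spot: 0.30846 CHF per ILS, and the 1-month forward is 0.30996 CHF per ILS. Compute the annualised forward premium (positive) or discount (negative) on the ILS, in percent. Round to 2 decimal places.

+5.84%

T = 1/12 years.
Period premium: (0.30996 − 0.30846)/0.30846 = 0.0048629.
Per annum: 0.0048629 / (1/12) = 0.058355 = 5.84%.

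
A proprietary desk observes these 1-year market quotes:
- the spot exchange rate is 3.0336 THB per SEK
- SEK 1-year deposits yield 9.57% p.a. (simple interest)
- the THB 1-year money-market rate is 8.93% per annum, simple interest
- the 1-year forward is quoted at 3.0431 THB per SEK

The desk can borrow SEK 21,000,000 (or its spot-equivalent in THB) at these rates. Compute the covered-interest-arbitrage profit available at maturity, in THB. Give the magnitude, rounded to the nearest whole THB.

T = 1 year.
Keep in SEK, deliver into the forward: 21,000,000·1.095700·3.0431 = THB 70,020,818.07.
Swap to THB now, deposit: 21,000,000·3.0336·1.089300 = THB 69,394,510.08.
The quoted forward overvalues SEK, so borrow THB, buy SEK at spot, deposit the SEK at 9.57%, and sell the proceeds forward at 3.0431.
The gap between the two covered legs is THB 626,308.

THB 626,308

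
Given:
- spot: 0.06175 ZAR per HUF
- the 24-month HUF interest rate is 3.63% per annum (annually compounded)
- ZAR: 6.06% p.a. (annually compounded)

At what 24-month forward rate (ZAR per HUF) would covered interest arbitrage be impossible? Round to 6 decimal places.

T = 2 years.
ZAR growth factor: (1 + 0.0606)^2 = 1.1248724.
HUF accumulates by (1 + 0.0363)^2 = 1.0739177.
So F = 0.06175 × 1.1248724 / 1.0739177 = 0.06467988 (ZAR/HUF).

0.064680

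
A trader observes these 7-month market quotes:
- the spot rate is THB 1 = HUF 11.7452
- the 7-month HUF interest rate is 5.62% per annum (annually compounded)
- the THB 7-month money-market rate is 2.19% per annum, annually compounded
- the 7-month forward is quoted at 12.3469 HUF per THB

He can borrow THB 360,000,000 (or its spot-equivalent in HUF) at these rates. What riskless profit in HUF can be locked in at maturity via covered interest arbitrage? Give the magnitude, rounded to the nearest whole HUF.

T = 7/12 years.
Keep in THB, deliver into the forward: 360,000,000·1.012717308978·12.3469 = HUF 4,501,410,963.20.
Swap to HUF now, deposit: 360,000,000·11.7452·1.032409348655 = HUF 4,365,307,541.46.
The quoted forward overvalues THB, so borrow HUF, buy THB at spot, deposit the THB at 2.19%, and sell the proceeds forward at 12.3469.
The gap between the two covered legs is HUF 136,103,422.

HUF 136,103,422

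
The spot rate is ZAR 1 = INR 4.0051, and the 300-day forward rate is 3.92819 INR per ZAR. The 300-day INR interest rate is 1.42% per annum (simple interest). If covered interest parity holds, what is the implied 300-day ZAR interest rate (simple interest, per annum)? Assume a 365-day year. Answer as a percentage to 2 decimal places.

T = 300/365 years.
F/S = 3.92819/4.0051 = 0.9807970 = (growth of INR) / (growth of ZAR).
The INR side grows by 1 + 0.0142×300/365 = 1.0116712.
That pins the ZAR growth at 1.0314787.
(1.0314787 − 1)/T = 0.038299, i.e. 3.83%.

3.83%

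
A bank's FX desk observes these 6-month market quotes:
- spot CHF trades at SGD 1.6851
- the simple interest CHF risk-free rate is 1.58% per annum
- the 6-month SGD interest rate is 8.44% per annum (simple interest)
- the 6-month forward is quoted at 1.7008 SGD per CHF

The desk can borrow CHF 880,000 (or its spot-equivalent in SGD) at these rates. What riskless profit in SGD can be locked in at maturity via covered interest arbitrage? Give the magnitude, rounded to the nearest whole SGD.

SGD 36,938

T = 6/12 years.
Invest the CHF and cover forward: 880,000 × 1.007900 × 1.7008 = SGD 1,508,527.96.
Convert at spot and invest in SGD: 880,000 × 1.6851 × 1.042200 = SGD 1,545,465.87.
The quoted forward undervalues CHF, so borrow CHF, convert to SGD at spot, deposit the SGD at 8.44%, and buy CHF forward at 1.7008 to cover the loan.
Profit = 1,545,465.87 − 1,508,527.96 = SGD 36,938.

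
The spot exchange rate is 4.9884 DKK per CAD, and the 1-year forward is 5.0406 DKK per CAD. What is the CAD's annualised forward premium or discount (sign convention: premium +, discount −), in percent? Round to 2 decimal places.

+1.05%

T = 1 year.
(F − S)/S = (5.0406 − 4.9884)/4.9884 = 0.0104643.
×(1/T) gives 1.05% p.a.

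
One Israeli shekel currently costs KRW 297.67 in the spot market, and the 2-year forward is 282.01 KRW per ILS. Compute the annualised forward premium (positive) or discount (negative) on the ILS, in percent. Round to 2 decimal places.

-2.63%

T = 2 years.
ILS trades forward at -5.26086% vs spot over the period.
Annualise by dividing by T: -0.0526086 / 2 = -0.026304 → -2.63%.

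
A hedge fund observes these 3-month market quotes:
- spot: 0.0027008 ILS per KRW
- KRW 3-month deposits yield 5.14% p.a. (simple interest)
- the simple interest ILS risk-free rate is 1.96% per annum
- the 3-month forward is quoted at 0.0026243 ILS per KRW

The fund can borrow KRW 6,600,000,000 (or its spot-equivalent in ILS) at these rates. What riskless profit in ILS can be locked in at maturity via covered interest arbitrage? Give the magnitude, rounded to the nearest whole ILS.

ILS 369,677

T = 3/12 years.
Invest the KRW and cover forward: 6,600,000,000 × 1.012850 × 0.0026243 = ILS 17,542,946.88.
Convert at spot and invest in ILS: 6,600,000,000 × 0.0027008 × 1.004900 = ILS 17,912,623.87.
The quoted forward undervalues KRW, so borrow KRW, convert to ILS at spot, deposit the ILS at 1.96%, and buy KRW forward at 0.0026243 to cover the loan.
Profit = 17,912,623.87 − 17,542,946.88 = ILS 369,677.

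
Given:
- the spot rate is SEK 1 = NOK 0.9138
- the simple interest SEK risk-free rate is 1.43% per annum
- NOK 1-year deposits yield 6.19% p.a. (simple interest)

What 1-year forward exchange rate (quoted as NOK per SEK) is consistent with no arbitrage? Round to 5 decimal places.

0.95668

T = 1 year.
Growth of 1 NOK over T: 1 + 0.0619×1 = 1.061900.
SEK accumulates by 1 + 0.0143×1 = 1.014300.
So F = 0.9138 × 1.061900 / 1.014300 = 0.9566836 (NOK/SEK).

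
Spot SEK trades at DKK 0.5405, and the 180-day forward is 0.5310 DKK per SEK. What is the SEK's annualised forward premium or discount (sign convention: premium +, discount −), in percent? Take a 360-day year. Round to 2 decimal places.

-3.52%

T = 180/360 years.
SEK trades forward at -1.75763% vs spot over the period.
×(1/T) gives -3.52% p.a.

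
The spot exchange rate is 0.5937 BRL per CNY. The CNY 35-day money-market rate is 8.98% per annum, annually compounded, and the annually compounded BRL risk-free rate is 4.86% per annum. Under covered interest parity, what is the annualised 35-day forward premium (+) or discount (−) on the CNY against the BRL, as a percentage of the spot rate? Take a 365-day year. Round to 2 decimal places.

-3.85%

T = 35/365 years.
CIP forward (BRL per CNY) = 0.5937 × 1.0045609/1.0082801 = 0.5915100.
Annualised premium = (F − S)/S × (1/T) = (0.5915100 − 0.5937)/0.5937 ÷ (35/365) = -3.85%.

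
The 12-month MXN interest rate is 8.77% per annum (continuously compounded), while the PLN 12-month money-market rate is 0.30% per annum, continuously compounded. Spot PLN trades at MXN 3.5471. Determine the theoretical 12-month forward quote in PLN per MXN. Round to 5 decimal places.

0.25903

T = 1 year.
MXN growth factor: e^(0.0877×1) = 1.0916606.
PLN accumulates by e^(0.0030×1) = 1.0030045.
So F = 3.5471 × 1.0916606 / 1.0030045 = 3.860630 (MXN/PLN).
Invert for PLN per MXN: 1 / 3.860630 = 0.25903.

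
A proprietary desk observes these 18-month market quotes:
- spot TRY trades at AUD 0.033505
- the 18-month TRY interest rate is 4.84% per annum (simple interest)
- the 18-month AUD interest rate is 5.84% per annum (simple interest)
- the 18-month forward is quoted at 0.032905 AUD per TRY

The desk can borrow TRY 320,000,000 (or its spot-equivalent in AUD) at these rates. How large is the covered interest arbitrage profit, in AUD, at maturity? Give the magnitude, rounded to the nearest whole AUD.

AUD 366,763

T = 18/12 years.
Route A — deposit TRY, sell forward: 320,000,000 × 1.072600 × 0.032905 = AUD 11,294,048.96.
Route B — convert at spot, deposit AUD: 320,000,000 × 0.033505 × 1.087600 = AUD 11,660,812.16.
The quoted forward undervalues TRY, so borrow TRY, convert to AUD at spot, deposit the AUD at 5.84%, and buy TRY forward at 0.032905 to cover the loan.
Arbitrage profit = |11,294,048.96 − 11,660,812.16| = AUD 366,763.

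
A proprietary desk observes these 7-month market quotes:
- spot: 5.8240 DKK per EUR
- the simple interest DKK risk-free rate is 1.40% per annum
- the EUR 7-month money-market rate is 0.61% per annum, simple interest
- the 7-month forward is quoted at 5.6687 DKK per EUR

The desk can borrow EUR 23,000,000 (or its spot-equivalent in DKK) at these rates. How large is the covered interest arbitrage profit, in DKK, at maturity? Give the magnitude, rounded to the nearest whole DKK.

DKK 4,201,905

T = 7/12 years.
Route A — deposit EUR, sell forward: 23,000,000 × 1.00355833333 × 5.6687 = DKK 130,844,035.86.
Route B — convert at spot, deposit DKK: 23,000,000 × 5.8240 × 1.00816666667 = DKK 135,045,941.33.
The quoted forward undervalues EUR, so borrow EUR, convert to DKK at spot, deposit the DKK at 1.40%, and buy EUR forward at 5.6687 to cover the loan.
The gap between the two covered legs is DKK 4,201,905.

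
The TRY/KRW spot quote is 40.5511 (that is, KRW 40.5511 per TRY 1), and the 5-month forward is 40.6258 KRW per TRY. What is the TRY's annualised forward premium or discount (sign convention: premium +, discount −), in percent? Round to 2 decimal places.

T = 5/12 years.
Period premium: (40.6258 − 40.5511)/40.5511 = 0.0018421.
Annualise by dividing by T: 0.0018421 / (5/12) = 0.004421 → 0.44%.

+0.44%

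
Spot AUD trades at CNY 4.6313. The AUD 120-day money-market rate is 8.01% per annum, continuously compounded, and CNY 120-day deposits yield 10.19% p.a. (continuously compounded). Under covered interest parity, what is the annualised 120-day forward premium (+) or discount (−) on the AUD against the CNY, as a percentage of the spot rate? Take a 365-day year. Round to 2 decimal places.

T = 120/365 years.
No-arbitrage forward: 4.6313 × 1.0340689 / 1.0266841 = 4.6646123 CNY/AUD.
(F − S)/S ÷ T = (4.6646123 − 4.6313)/4.6313/(120/365) = 0.021878 → 2.19%.

+2.19%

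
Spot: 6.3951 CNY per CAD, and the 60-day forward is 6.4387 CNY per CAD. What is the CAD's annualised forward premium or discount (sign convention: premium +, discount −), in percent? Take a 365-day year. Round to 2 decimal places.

T = 60/365 years.
Period premium: (6.4387 − 6.3951)/6.3951 = 0.0068177.
Per annum: 0.0068177 / (60/365) = 0.041474 = 4.15%.

+4.15%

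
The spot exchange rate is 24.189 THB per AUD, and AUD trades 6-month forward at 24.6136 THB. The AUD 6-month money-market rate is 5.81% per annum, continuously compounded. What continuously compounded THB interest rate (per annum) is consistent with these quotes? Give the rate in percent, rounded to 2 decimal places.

9.29%

T = 6/12 years.
F/S = 24.6136/24.189 = 1.0175534 = (growth of THB) / (growth of AUD).
AUD growth factor: e^(0.0581×6/12) = 1.0294761.
Hence g_THB = 1.0475469.
Take logs: ln 1.0475469 / (6/12) = 0.092902, so 9.29%.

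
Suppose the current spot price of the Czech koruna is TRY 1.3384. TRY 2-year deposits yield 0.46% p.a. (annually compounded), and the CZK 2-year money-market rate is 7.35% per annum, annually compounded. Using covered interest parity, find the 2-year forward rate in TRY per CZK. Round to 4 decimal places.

T = 2 years.
Growth of 1 TRY over T: (1 + 0.0046)^2 = 1.0092212.
CZK accumulates by (1 + 0.0735)^2 = 1.1524022.
CIP: F = S · (grow TRY)/(grow CZK) = 1.3384 × 1.0092212/1.1524022 = 1.172110 TRY per CZK.

1.1721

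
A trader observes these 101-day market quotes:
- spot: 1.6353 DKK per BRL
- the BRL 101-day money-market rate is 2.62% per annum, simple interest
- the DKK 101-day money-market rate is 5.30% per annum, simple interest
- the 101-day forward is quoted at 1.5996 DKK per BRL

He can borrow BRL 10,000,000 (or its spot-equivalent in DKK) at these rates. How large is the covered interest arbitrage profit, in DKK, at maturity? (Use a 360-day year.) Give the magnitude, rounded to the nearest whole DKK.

T = 101/360 years.
Keep in BRL, deliver into the forward: 10,000,000·1.0073505556·1.5996 = DKK 16,113,579.49.
Swap to DKK now, deposit: 10,000,000·1.6353·1.0148694444 = DKK 16,596,160.02.
The quoted forward undervalues BRL, so borrow BRL, convert to DKK at spot, deposit the DKK at 5.30%, and buy BRL forward at 1.5996 to cover the loan.
Arbitrage profit = |16,113,579.49 − 16,596,160.02| = DKK 482,581.

DKK 482,581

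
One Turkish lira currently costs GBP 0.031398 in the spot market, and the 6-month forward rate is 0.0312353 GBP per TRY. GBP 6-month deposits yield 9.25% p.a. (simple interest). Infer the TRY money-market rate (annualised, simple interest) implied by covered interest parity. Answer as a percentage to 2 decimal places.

T = 6/12 years.
By CIP, F/S equals the GBP-to-TRY growth ratio: 0.0312353/0.031398 = 0.9948181.
The GBP side grows by 1 + 0.0925×6/12 = 1.046250.
That pins the TRY growth at 1.0516998.
(1.0516998 − 1)/T = 0.103400, i.e. 10.34%.

10.34%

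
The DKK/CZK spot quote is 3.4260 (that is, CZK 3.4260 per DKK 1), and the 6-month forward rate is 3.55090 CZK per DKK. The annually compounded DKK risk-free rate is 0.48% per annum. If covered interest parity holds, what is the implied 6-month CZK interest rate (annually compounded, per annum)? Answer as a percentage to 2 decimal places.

7.94%

T = 6/12 years.
CIP gives F = S · g_CZK/g_DKK, so g_CZK/g_DKK = 3.5509/3.426 = 1.0364565.
DKK growth factor: (1 + 0.0048)^(6/12) = 1.0023971.
So the CZK growth factor = 1.038941.
Annualise: 1.038941^(12/6) − 1 = 0.079398 = 7.94%.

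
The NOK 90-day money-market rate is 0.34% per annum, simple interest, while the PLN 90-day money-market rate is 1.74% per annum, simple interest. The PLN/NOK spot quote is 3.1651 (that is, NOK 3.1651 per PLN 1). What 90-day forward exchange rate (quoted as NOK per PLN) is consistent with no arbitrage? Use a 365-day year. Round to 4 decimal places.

T = 90/365 years.
Growth of 1 NOK over T: 1 + 0.0034×90/365 = 1.0008384.
PLN accumulates by 1 + 0.0174×90/365 = 1.0042904.
So F = 3.1651 × 1.0008384 / 1.0042904 = 3.154221 (NOK/PLN).

3.1542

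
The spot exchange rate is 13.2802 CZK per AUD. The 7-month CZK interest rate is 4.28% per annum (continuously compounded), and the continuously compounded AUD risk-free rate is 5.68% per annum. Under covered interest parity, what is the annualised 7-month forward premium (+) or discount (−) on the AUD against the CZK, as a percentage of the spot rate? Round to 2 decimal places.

T = 7/12 years.
F = S · g_CZK/g_AUD = 13.2802 × 1.0252809/1.0336884 = 13.1721856.
Annualised premium = (F − S)/S × (1/T) = (13.1721856 − 13.2802)/13.2802 ÷ (7/12) = -1.39%.

-1.39%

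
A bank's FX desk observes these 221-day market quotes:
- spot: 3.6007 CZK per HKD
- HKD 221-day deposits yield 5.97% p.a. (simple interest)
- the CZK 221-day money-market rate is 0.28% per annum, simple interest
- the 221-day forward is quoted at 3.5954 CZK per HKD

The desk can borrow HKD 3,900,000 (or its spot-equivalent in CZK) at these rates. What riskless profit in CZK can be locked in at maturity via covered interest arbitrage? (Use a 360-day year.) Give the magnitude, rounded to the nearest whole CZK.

T = 221/360 years.
Keep in HKD, deliver into the forward: 3,900,000·1.0366491667·3.5954 = CZK 14,535,956.81.
Swap to CZK now, deposit: 3,900,000·3.6007·1.0017188889 = CZK 14,066,867.89.
The quoted forward overvalues HKD, so borrow CZK, buy HKD at spot, deposit the HKD at 5.97%, and sell the proceeds forward at 3.5954.
Profit = 14,535,956.81 − 14,066,867.89 = CZK 469,089.

CZK 469,089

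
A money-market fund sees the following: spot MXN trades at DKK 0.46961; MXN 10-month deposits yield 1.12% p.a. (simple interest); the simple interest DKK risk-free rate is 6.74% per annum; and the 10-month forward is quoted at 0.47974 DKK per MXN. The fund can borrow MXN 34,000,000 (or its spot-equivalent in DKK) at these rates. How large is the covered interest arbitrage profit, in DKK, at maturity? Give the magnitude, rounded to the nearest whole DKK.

T = 10/12 years.
Keep in MXN, deliver into the forward: 34,000,000·1.0093333333·0.47974 = DKK 16,463,397.49.
Swap to DKK now, deposit: 34,000,000·0.46961·1.0561666667 = DKK 16,863,538.56.
The quoted forward undervalues MXN, so borrow MXN, convert to DKK at spot, deposit the DKK at 6.74%, and buy MXN forward at 0.47974 to cover the loan.
Profit = 16,863,538.56 − 16,463,397.49 = DKK 400,141.

DKK 400,141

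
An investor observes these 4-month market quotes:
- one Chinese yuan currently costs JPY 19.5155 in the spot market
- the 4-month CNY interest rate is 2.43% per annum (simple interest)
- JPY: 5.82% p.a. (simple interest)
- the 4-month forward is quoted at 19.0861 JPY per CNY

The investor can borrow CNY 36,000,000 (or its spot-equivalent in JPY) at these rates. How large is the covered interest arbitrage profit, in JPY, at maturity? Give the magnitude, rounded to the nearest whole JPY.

T = 4/12 years.
Invest the CNY and cover forward: 36,000,000 × 1.008100 × 19.0861 = JPY 692,665,106.76.
Convert at spot and invest in JPY: 36,000,000 × 19.5155 × 1.019400 = JPY 716,187,625.20.
The quoted forward undervalues CNY, so borrow CNY, convert to JPY at spot, deposit the JPY at 5.82%, and buy CNY forward at 19.0861 to cover the loan.
Profit = 716,187,625.20 − 692,665,106.76 = JPY 23,522,518.

JPY 23,522,518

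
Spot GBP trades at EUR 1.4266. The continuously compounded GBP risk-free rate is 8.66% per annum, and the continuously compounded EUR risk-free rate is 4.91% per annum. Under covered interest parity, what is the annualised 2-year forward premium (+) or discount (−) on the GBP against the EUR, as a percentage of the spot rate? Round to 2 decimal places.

T = 2 years.
No-arbitrage forward: 1.4266 × 1.1031834 / 1.1891039 = 1.3235189 EUR/GBP.
Annualised premium = (F − S)/S × (1/T) = (1.3235189 − 1.4266)/1.4266 ÷ 2 = -3.61%.

-3.61%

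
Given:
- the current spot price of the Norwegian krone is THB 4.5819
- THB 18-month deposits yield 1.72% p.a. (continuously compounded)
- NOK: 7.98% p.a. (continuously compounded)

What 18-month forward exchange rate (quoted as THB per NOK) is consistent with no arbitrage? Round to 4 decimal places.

T = 18/12 years.
THB accumulates by e^(0.0172×18/12) = 1.0261357.
NOK growth factor: e^(0.0798×18/12) = 1.1271587.
Forward (THB per NOK) = 4.5819 × 1.0261357 / 1.1271587 = 4.171242.

4.1712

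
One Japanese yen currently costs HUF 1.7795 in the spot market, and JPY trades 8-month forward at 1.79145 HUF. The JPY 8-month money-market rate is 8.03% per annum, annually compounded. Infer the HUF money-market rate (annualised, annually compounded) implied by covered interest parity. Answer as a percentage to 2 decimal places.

9.12%

T = 8/12 years.
CIP gives F = S · g_HUF/g_JPY, so g_HUF/g_JPY = 1.79145/1.7795 = 1.0067154.
JPY growth factor: (1 + 0.0803)^(8/12) = 1.0528413.
So the HUF growth factor = 1.0599116.
Annualise: 1.0599116^(12/8) − 1 = 0.091200 = 9.12%.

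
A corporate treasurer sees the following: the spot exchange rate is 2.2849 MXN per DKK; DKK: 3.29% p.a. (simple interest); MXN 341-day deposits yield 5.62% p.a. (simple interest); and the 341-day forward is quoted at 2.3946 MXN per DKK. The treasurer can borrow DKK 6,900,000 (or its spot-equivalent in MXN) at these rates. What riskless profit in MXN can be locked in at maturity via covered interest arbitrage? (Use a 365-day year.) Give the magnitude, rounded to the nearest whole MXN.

MXN 437,006

T = 341/365 years.
Route A — deposit DKK, sell forward: 6,900,000 × 1.0307367123 × 2.3946 = MXN 17,030,594.71.
Route B — convert at spot, deposit MXN: 6,900,000 × 2.2849 × 1.0525046575 = MXN 16,593,588.45.
The quoted forward overvalues DKK, so borrow MXN, buy DKK at spot, deposit the DKK at 3.29%, and sell the proceeds forward at 2.3946.
Arbitrage profit = |17,030,594.71 − 16,593,588.45| = MXN 437,006.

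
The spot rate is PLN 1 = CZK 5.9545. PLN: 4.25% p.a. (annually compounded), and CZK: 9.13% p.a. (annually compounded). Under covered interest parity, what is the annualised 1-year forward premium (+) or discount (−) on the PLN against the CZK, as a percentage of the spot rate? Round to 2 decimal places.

+4.68%

T = 1 year.
No-arbitrage forward: 5.9545 × 1.091300 / 1.042500 = 6.2332334 CZK/PLN.
Annualised premium = (F − S)/S × (1/T) = (6.2332334 − 5.9545)/5.9545 ÷ 1 = 4.68%.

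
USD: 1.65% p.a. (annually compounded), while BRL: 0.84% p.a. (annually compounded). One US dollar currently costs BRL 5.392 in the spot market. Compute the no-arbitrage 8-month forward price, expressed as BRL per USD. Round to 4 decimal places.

T = 8/12 years.
Growth of 1 BRL over T: (1 + 0.0084)^(8/12) = 1.0055922.
USD accumulates by (1 + 0.0165)^(8/12) = 1.010970.
CIP: F = S · (grow BRL)/(grow USD) = 5.392 × 1.0055922/1.010970 = 5.363318 BRL per USD.

5.3633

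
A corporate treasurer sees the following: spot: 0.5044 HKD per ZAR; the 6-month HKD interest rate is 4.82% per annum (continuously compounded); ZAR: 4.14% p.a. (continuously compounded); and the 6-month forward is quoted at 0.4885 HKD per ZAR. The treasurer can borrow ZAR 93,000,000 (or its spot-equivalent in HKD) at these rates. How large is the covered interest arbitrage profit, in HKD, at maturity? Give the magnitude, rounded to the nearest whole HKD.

HKD 1,672,732

T = 6/12 years.
Keep in ZAR, deliver into the forward: 93,000,000·1.020915731·0.4885 = HKD 46,380,712.12.
Swap to HKD now, deposit: 93,000,000·0.5044·1.024392752 = HKD 48,053,444.48.
The quoted forward undervalues ZAR, so borrow ZAR, convert to HKD at spot, deposit the HKD at 4.82%, and buy ZAR forward at 0.4885 to cover the loan.
Profit = 48,053,444.48 − 46,380,712.12 = HKD 1,672,732.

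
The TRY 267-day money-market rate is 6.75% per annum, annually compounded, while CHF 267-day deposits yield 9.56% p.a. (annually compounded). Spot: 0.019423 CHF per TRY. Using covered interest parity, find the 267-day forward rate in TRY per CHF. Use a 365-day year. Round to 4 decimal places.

T = 267/365 years.
Growth of 1 CHF over T: (1 + 0.0956)^(267/365) = 1.06906898.
Growth of 1 TRY over T: (1 + 0.0675)^(267/365) = 1.04894158.
So F = 0.019423 × 1.06906898 / 1.04894158 = 0.019795694 (CHF/TRY).
Quoted the other way: 1/0.019795694 = 50.5160 TRY per CHF.

50.5160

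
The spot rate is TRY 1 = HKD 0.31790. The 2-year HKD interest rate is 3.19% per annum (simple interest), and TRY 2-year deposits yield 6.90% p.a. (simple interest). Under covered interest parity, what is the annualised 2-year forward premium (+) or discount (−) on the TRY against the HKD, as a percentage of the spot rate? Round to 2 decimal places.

-3.26%

T = 2 years.
CIP forward (HKD per TRY) = 0.3179 × 1.063800/1.138000 = 0.29717225.
Annualised premium = (F − S)/S × (1/T) = (0.29717225 − 0.3179)/0.3179 ÷ 2 = -3.26%.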